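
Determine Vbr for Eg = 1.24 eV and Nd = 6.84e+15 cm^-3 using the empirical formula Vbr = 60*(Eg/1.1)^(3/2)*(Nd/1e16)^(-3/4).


Step 1: Eg/1.1 = 1.24/1.1 = 1.127273
Step 2: (Eg/1.1)^1.5 = 1.127273^1.5 = 1.196861
Step 3: (Nd/1e16)^(-0.75) = (0.684)^(-0.75) = 1.329560
Step 4: Vbr = 60 * 1.196861 * 1.329560 = 95.5 V

95.5


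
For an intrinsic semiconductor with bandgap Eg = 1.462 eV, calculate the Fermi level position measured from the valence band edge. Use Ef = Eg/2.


Step 1: For an intrinsic semiconductor, the Fermi level sits at midgap.
Step 2: Ef = Eg / 2 = 1.462 / 2 = 0.731 eV

0.731


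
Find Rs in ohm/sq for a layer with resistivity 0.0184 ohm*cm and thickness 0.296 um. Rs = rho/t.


Step 1: Convert thickness to cm: t = 0.296 um = 2.9600e-05 cm
Step 2: Rs = rho / t = 0.0184 / 2.9600e-05
Step 3: Rs = 621.6 ohm/sq

621.6


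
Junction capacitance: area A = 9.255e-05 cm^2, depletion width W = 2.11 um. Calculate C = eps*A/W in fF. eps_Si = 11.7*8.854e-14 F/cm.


Step 1: eps_Si = 11.7 * 8.854e-14 = 1.035918e-12 F/cm
Step 2: W in cm = 2.11 * 1e-4 = 2.11e-04 cm
Step 3: C = 1.035918e-12 * 9.255e-05 / 2.11e-04 = 4.543801e-13 F
Step 4: C = 454.38 fF

454.38


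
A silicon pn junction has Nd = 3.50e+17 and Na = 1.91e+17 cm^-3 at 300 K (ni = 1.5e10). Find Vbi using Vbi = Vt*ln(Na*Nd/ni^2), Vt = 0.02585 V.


Step 1: Compute Na*Nd/ni^2 = 1.91e+17 * 3.50e+17 / (1.5e10)^2 = 2.9711e+14
Step 2: ln(2.9711e+14) = 33.3251
Step 3: Vbi = 0.02585 * 33.3251 = 0.861 V

0.861


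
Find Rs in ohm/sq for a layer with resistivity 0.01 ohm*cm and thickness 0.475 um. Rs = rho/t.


Step 1: Convert thickness to cm: t = 0.475 um = 4.7500e-05 cm
Step 2: Rs = rho / t = 0.01 / 4.7500e-05
Step 3: Rs = 210.5 ohm/sq

210.5


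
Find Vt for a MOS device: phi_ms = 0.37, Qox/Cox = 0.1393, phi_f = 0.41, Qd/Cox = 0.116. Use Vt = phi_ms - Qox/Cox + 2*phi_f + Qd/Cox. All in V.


Step 1: Vt = phi_ms - Qox/Cox + 2*phi_f + Qd/Cox
Step 2: Vt = 0.37 - 0.1393 + 2*0.41 + 0.116
Step 3: Vt = 0.37 - 0.1393 + 0.82 + 0.116
Step 4: Vt = 1.1667 V

1.1667


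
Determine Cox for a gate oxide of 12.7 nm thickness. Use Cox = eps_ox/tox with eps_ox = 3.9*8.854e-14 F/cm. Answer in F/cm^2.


Step 1: eps_ox = 3.9 * 8.854e-14 = 3.45306e-13 F/cm
Step 2: tox in cm = 12.7 nm * 1e-7 = 1.2700e-06 cm
Step 3: Cox = 3.45306e-13 / 1.2700e-06 = 2.72e-07 F/cm^2

2.72e-07


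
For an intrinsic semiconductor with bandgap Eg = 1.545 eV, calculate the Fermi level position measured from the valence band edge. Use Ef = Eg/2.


Step 1: For an intrinsic semiconductor, the Fermi level sits at midgap.
Step 2: Ef = Eg / 2 = 1.545 / 2 = 0.7725 eV

0.7725


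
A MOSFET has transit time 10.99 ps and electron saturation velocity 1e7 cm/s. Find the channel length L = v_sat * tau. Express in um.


Step 1: tau in seconds = 10.99 ps * 1e-12 = 1.0990e-11 s
Step 2: L = v_sat * tau = 1e7 * 1.0990e-11 = 1.0990e-04 cm
Step 3: L in um = 1.0990e-04 * 1e4 = 1.099 um

1.099


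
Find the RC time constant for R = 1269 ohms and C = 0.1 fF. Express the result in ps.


Step 1: tau = R * C
Step 2: tau = 1269 * 0.1 fF = 1269 * 1.0e-16 F
Step 3: tau = 1.269e-13 s = 0.1269 ps

0.1269


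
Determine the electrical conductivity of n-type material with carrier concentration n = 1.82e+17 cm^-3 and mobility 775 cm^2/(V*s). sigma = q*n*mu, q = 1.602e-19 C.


Step 1: sigma = q * n * mu
Step 2: sigma = 1.602e-19 * 1.82e+17 * 775
Step 3: sigma = 2.260e+01 S/cm

2.260e+01


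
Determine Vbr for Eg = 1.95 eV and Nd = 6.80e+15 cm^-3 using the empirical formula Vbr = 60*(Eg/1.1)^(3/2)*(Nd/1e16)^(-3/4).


Step 1: Eg/1.1 = 1.95/1.1 = 1.772727
Step 2: (Eg/1.1)^1.5 = 1.772727^1.5 = 2.360276
Step 3: (Nd/1e16)^(-0.75) = (0.68)^(-0.75) = 1.335421
Step 4: Vbr = 60 * 2.360276 * 1.335421 = 189.1 V

189.1


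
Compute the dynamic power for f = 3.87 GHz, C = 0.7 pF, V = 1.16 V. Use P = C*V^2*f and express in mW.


Step 1: V^2 = 1.16^2 = 1.3456 V^2
Step 2: P = C*V^2*f = 0.7e-12 F * 1.3456 * 3.87e9 Hz
Step 3: P = 3.6452304e-03 W
Step 4: P = 3.645 mW

3.645


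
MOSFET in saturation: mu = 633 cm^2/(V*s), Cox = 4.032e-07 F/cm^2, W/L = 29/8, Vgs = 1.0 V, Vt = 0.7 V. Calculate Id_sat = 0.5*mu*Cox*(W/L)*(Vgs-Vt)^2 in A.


Step 1: Overdrive voltage Vov = Vgs - Vt = 1.0 - 0.7 = 0.3 V
Step 2: W/L = 29/8 = 3.625
Step 3: Id = 0.5 * 633 * 4.032e-07 * 3.625 * 0.3^2
Step 4: Id = 4.16e-05 A

4.16e-05


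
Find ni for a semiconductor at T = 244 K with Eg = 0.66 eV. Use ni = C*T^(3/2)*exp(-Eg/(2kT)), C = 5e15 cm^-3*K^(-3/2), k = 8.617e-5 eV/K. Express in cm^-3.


Step 1: Compute kT = 8.617e-5 * 244 = 0.02102548 eV
Step 2: Exponent = -Eg/(2kT) = -0.66/(2*0.02102548) = -15.69524
Step 3: T^(3/2) = 244^1.5 = 3811.40
Step 4: ni = 5e15 * 3811.40 * exp(-15.69524) = 2.91e+12 cm^-3

2.91e+12


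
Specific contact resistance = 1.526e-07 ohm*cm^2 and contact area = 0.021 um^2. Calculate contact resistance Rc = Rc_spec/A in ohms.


Step 1: Convert area to cm^2: 0.021 um^2 = 2.1000e-10 cm^2
Step 2: Rc = Rc_spec / A = 1.526e-07 / 2.1000e-10
Step 3: Rc = 7.27e+02 ohms

7.27e+02


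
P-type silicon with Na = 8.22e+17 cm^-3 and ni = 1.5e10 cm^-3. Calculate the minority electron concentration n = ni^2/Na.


Step 1: Majority hole concentration p ≈ Na = 8.22e+17 cm^-3
Step 2: n = ni^2 / Na = (1.5e10)^2 / 8.22e+17
Step 3: n = 2.74e+02 cm^-3

2.74e+02


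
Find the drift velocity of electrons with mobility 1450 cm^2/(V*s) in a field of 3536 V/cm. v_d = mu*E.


Step 1: v_d = mu * E
Step 2: v_d = 1450 * 3536 = 5127200
Step 3: v_d = 5.13e+06 cm/s

5.13e+06


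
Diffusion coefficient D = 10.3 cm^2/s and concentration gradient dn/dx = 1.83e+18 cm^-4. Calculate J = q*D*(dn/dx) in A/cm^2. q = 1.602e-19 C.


Step 1: J = q * D * (dn/dx)
Step 2: J = 1.602e-19 * 10.3 * 1.83e+18
Step 3: J = 3.02e+00 A/cm^2

3.02e+00


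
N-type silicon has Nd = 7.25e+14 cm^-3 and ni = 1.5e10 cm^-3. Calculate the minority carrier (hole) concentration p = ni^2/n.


Step 1: Since Nd >> ni, n ≈ Nd = 7.25e+14 cm^-3
Step 2: p = ni^2 / n = (1.5e10)^2 / 7.25e+14
Step 3: p = 2.25e20 / 7.25e+14 = 3.10e+05 cm^-3

3.10e+05


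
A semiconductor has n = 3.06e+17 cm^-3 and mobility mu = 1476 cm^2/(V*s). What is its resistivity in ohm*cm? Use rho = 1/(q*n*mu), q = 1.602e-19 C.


Step 1: sigma = q * n * mu = 1.602e-19 * 3.06e+17 * 1476 = 7.23553e+01 S/cm
Step 2: rho = 1 / sigma = 1 / 7.23553e+01 = 0.01382 ohm*cm

0.01382


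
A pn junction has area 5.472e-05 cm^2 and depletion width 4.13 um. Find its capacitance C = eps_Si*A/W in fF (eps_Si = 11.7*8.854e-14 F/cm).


Step 1: eps_Si = 11.7 * 8.854e-14 = 1.035918e-12 F/cm
Step 2: W in cm = 4.13 * 1e-4 = 4.13e-04 cm
Step 3: C = 1.035918e-12 * 5.472e-05 / 4.13e-04 = 1.372529e-13 F
Step 4: C = 137.25 fF

137.25


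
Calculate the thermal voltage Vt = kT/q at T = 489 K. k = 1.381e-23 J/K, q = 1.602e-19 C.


Step 1: kT = 1.381e-23 * 489 = 6.75309e-21 J
Step 2: Vt = kT/q = 6.75309e-21 / 1.602e-19
Step 3: Vt = 0.04215 V

0.04215


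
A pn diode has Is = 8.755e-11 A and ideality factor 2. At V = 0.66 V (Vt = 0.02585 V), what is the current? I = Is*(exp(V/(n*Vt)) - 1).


Step 1: V/(n*Vt) = 0.66/(2*0.02585) = 12.7660
Step 2: exp(12.7660) = 3.5011e+05
Step 3: I = 8.755e-11 * (3.5011e+05 - 1) = 3.07e-05 A

3.07e-05


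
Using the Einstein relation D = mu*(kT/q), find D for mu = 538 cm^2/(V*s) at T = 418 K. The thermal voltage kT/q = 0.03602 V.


Step 1: D = mu * (kT/q)
Step 2: D = 538 * 0.03602
Step 3: D = 19.38 cm^2/s

19.38


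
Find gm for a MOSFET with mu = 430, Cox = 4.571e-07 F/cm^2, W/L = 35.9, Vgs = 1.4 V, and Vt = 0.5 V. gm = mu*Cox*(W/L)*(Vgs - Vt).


Step 1: Vov = Vgs - Vt = 1.4 - 0.5 = 0.9 V
Step 2: gm = mu * Cox * (W/L) * Vov
Step 3: gm = 430 * 4.571e-07 * 35.9 * 0.9 = 6.35e-03 S

6.35e-03


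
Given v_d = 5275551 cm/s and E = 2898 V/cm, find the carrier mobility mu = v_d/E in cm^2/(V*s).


Step 1: mu = v_d / E
Step 2: mu = 5275551 / 2898
Step 3: mu = 1820.41 cm^2/(V*s)

1820.41


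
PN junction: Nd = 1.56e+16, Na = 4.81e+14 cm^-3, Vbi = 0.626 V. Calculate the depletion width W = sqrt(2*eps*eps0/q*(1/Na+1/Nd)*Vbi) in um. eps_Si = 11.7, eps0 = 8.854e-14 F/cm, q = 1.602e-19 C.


Step 1: 1/Na + 1/Nd = 1/4.81e+14 + 1/1.56e+16 = 2.14310e-15
Step 2: 2*eps*eps0/q = 2*11.7*8.854e-14/1.602e-19 = 1.293281e+07
Step 3: W^2 = 1.293281e+07 * 2.14310e-15 * 0.626 = 1.73504e-08
Step 4: W = sqrt(1.73504e-08) = 1.317e-04 cm = 1.317 um

1.317


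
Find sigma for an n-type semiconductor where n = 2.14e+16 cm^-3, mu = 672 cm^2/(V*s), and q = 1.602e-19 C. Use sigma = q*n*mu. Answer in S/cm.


Step 1: sigma = q * n * mu
Step 2: sigma = 1.602e-19 * 2.14e+16 * 672
Step 3: sigma = 2.304e+00 S/cm

2.304e+00


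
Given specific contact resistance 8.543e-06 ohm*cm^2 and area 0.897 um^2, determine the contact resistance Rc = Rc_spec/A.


Step 1: Convert area to cm^2: 0.897 um^2 = 8.9700e-09 cm^2
Step 2: Rc = Rc_spec / A = 8.543e-06 / 8.9700e-09
Step 3: Rc = 9.52e+02 ohms

9.52e+02


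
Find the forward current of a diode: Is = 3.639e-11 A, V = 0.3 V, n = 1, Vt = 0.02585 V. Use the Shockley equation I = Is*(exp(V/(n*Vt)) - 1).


Step 1: V/(n*Vt) = 0.3/(1*0.02585) = 11.6054
Step 2: exp(11.6054) = 1.0969e+05
Step 3: I = 3.639e-11 * (1.0969e+05 - 1) = 3.99e-06 A

3.99e-06


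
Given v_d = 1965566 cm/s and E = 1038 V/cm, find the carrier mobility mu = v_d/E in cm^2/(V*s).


Step 1: mu = v_d / E
Step 2: mu = 1965566 / 1038
Step 3: mu = 1893.61 cm^2/(V*s)

1893.61


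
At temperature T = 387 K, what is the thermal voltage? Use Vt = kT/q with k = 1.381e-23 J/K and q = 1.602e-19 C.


Step 1: kT = 1.381e-23 * 387 = 5.34447e-21 J
Step 2: Vt = kT/q = 5.34447e-21 / 1.602e-19
Step 3: Vt = 0.03336 V

0.03336


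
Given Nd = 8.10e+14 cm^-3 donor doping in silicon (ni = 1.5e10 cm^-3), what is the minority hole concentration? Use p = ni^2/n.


Step 1: Since Nd >> ni, n ≈ Nd = 8.10e+14 cm^-3
Step 2: p = ni^2 / n = (1.5e10)^2 / 8.10e+14
Step 3: p = 2.25e20 / 8.10e+14 = 2.78e+05 cm^-3

2.78e+05


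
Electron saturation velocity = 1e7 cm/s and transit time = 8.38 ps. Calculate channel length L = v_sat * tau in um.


Step 1: tau in seconds = 8.38 ps * 1e-12 = 8.3800e-12 s
Step 2: L = v_sat * tau = 1e7 * 8.3800e-12 = 8.3800e-05 cm
Step 3: L in um = 8.3800e-05 * 1e4 = 0.838 um

0.838


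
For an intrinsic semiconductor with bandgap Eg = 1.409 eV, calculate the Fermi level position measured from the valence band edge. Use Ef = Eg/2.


Step 1: For an intrinsic semiconductor, the Fermi level sits at midgap.
Step 2: Ef = Eg / 2 = 1.409 / 2 = 0.7045 eV

0.7045


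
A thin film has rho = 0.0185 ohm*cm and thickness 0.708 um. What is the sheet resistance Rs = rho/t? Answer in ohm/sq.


Step 1: Convert thickness to cm: t = 0.708 um = 7.0800e-05 cm
Step 2: Rs = rho / t = 0.0185 / 7.0800e-05
Step 3: Rs = 261.3 ohm/sq

261.3


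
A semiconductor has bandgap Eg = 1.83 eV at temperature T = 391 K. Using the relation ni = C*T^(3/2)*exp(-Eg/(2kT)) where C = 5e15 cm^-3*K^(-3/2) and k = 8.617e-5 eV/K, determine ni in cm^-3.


Step 1: Compute kT = 8.617e-5 * 391 = 0.03369247 eV
Step 2: Exponent = -Eg/(2kT) = -1.83/(2*0.03369247) = -27.15740
Step 3: T^(3/2) = 391^1.5 = 7731.52
Step 4: ni = 5e15 * 7731.52 * exp(-27.15740) = 6.21e+07 cm^-3

6.21e+07


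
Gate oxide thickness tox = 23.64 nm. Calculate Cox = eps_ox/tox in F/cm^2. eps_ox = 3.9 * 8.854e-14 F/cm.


Step 1: eps_ox = 3.9 * 8.854e-14 = 3.45306e-13 F/cm
Step 2: tox in cm = 23.64 nm * 1e-7 = 2.3640e-06 cm
Step 3: Cox = 3.45306e-13 / 2.3640e-06 = 1.46e-07 F/cm^2

1.46e-07


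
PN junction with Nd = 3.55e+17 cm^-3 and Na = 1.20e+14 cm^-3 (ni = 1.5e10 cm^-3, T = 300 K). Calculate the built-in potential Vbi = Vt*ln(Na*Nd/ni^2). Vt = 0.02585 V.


Step 1: Compute Na*Nd/ni^2 = 1.20e+14 * 3.55e+17 / (1.5e10)^2 = 1.8933e+11
Step 2: ln(1.8933e+11) = 25.9668
Step 3: Vbi = 0.02585 * 25.9668 = 0.671 V

0.671


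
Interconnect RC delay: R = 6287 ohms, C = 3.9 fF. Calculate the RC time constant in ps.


Step 1: tau = R * C
Step 2: tau = 6287 * 3.9 fF = 6287 * 3.9e-15 F
Step 3: tau = 2.45193e-11 s = 24.5193 ps

24.5193


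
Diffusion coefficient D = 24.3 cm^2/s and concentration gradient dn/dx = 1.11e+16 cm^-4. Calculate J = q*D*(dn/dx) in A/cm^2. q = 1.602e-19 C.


Step 1: J = q * D * (dn/dx)
Step 2: J = 1.602e-19 * 24.3 * 1.11e+16
Step 3: J = 4.32e-02 A/cm^2

4.32e-02


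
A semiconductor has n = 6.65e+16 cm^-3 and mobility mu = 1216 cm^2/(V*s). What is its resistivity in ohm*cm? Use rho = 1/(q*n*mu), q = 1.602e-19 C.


Step 1: sigma = q * n * mu = 1.602e-19 * 6.65e+16 * 1216 = 1.29544e+01 S/cm
Step 2: rho = 1 / sigma = 1 / 1.29544e+01 = 0.07719 ohm*cm

0.07719


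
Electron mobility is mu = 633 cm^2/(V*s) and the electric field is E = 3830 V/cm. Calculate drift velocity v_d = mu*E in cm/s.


Step 1: v_d = mu * E
Step 2: v_d = 633 * 3830 = 2424390
Step 3: v_d = 2.42e+06 cm/s

2.42e+06


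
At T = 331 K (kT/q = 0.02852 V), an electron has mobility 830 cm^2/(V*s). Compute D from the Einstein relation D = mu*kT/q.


Step 1: D = mu * (kT/q)
Step 2: D = 830 * 0.02852
Step 3: D = 23.67 cm^2/s

23.67


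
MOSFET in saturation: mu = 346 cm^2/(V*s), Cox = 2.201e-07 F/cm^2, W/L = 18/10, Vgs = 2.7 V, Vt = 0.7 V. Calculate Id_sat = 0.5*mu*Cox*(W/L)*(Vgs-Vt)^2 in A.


Step 1: Overdrive voltage Vov = Vgs - Vt = 2.7 - 0.7 = 2.0 V
Step 2: W/L = 18/10 = 1.8
Step 3: Id = 0.5 * 346 * 2.201e-07 * 1.8 * 2.0^2
Step 4: Id = 2.74e-04 A

2.74e-04


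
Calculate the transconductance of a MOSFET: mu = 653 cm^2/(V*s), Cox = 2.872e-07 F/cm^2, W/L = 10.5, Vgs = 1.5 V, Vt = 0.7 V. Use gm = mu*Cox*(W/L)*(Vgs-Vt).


Step 1: Vov = Vgs - Vt = 1.5 - 0.7 = 0.8 V
Step 2: gm = mu * Cox * (W/L) * Vov
Step 3: gm = 653 * 2.872e-07 * 10.5 * 0.8 = 1.58e-03 S

1.58e-03


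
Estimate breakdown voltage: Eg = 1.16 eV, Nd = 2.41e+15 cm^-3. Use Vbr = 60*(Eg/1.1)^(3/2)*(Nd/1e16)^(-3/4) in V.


Step 1: Eg/1.1 = 1.16/1.1 = 1.054545
Step 2: (Eg/1.1)^1.5 = 1.054545^1.5 = 1.082923
Step 3: (Nd/1e16)^(-0.75) = (0.241)^(-0.75) = 2.907282
Step 4: Vbr = 60 * 1.082923 * 2.907282 = 188.9 V

188.9


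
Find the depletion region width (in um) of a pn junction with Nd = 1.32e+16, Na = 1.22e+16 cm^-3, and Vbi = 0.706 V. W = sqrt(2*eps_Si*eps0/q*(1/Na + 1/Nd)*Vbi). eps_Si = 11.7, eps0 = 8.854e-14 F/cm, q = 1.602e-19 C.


Step 1: 1/Na + 1/Nd = 1/1.22e+16 + 1/1.32e+16 = 1.57725e-16
Step 2: 2*eps*eps0/q = 2*11.7*8.854e-14/1.602e-19 = 1.293281e+07
Step 3: W^2 = 1.293281e+07 * 1.57725e-16 * 0.706 = 1.44012e-09
Step 4: W = sqrt(1.44012e-09) = 3.795e-05 cm = 0.3795 um

0.3795


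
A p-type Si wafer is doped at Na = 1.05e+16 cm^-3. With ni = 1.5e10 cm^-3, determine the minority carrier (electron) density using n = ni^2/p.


Step 1: Majority hole concentration p ≈ Na = 1.05e+16 cm^-3
Step 2: n = ni^2 / Na = (1.5e10)^2 / 1.05e+16
Step 3: n = 2.14e+04 cm^-3

2.14e+04


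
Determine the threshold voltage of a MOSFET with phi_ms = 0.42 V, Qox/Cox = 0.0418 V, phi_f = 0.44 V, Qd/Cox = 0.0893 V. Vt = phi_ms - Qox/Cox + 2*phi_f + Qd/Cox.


Step 1: Vt = phi_ms - Qox/Cox + 2*phi_f + Qd/Cox
Step 2: Vt = 0.42 - 0.0418 + 2*0.44 + 0.0893
Step 3: Vt = 0.42 - 0.0418 + 0.88 + 0.0893
Step 4: Vt = 1.3475 V

1.3475


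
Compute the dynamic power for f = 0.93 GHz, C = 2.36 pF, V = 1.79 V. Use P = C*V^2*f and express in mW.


Step 1: V^2 = 1.79^2 = 3.2041 V^2
Step 2: P = C*V^2*f = 2.36e-12 F * 3.2041 * 0.93e9 Hz
Step 3: P = 7.03235868e-03 W
Step 4: P = 7.032 mW

7.032


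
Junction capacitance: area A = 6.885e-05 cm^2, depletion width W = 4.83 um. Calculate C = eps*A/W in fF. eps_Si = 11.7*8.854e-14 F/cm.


Step 1: eps_Si = 11.7 * 8.854e-14 = 1.035918e-12 F/cm
Step 2: W in cm = 4.83 * 1e-4 = 4.83e-04 cm
Step 3: C = 1.035918e-12 * 6.885e-05 / 4.83e-04 = 1.476666e-13 F
Step 4: C = 147.67 fF

147.67


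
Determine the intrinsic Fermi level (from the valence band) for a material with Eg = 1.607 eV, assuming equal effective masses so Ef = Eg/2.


Step 1: For an intrinsic semiconductor, the Fermi level sits at midgap.
Step 2: Ef = Eg / 2 = 1.607 / 2 = 0.8035 eV

0.8035


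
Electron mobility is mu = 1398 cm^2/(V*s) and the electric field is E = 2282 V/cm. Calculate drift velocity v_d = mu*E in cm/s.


Step 1: v_d = mu * E
Step 2: v_d = 1398 * 2282 = 3190236
Step 3: v_d = 3.19e+06 cm/s

3.19e+06


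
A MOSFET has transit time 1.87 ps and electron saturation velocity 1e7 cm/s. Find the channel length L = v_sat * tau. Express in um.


Step 1: tau in seconds = 1.87 ps * 1e-12 = 1.8700e-12 s
Step 2: L = v_sat * tau = 1e7 * 1.8700e-12 = 1.8700e-05 cm
Step 3: L in um = 1.8700e-05 * 1e4 = 0.187 um

0.187


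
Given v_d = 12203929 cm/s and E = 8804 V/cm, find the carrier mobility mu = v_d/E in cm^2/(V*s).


Step 1: mu = v_d / E
Step 2: mu = 12203929 / 8804
Step 3: mu = 1386.18 cm^2/(V*s)

1386.18


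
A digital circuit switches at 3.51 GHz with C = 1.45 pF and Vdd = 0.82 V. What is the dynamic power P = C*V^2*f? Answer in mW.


Step 1: V^2 = 0.82^2 = 0.6724 V^2
Step 2: P = C*V^2*f = 1.45e-12 F * 0.6724 * 3.51e9 Hz
Step 3: P = 3.4221798e-03 W
Step 4: P = 3.422 mW

3.422


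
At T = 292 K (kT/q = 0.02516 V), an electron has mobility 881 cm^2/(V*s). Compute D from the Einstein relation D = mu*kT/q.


Step 1: D = mu * (kT/q)
Step 2: D = 881 * 0.02516
Step 3: D = 22.17 cm^2/s

22.17


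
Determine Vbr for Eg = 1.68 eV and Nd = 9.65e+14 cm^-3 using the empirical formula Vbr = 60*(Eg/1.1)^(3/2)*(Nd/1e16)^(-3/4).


Step 1: Eg/1.1 = 1.68/1.1 = 1.527273
Step 2: (Eg/1.1)^1.5 = 1.527273^1.5 = 1.887448
Step 3: (Nd/1e16)^(-0.75) = (0.0965)^(-0.75) = 5.775699
Step 4: Vbr = 60 * 1.887448 * 5.775699 = 654.1 V

654.1


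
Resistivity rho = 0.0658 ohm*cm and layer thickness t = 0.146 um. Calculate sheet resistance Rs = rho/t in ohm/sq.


Step 1: Convert thickness to cm: t = 0.146 um = 1.4600e-05 cm
Step 2: Rs = rho / t = 0.0658 / 1.4600e-05
Step 3: Rs = 4506.8 ohm/sq

4506.8


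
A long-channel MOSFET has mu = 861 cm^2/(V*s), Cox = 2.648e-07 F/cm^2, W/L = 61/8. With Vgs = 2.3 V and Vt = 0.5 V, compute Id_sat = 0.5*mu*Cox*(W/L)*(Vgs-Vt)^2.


Step 1: Overdrive voltage Vov = Vgs - Vt = 2.3 - 0.5 = 1.8 V
Step 2: W/L = 61/8 = 7.625
Step 3: Id = 0.5 * 861 * 2.648e-07 * 7.625 * 1.8^2
Step 4: Id = 2.82e-03 A

2.82e-03


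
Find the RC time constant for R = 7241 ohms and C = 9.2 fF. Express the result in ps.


Step 1: tau = R * C
Step 2: tau = 7241 * 9.2 fF = 7241 * 9.2e-15 F
Step 3: tau = 6.66172e-11 s = 66.6172 ps

66.6172


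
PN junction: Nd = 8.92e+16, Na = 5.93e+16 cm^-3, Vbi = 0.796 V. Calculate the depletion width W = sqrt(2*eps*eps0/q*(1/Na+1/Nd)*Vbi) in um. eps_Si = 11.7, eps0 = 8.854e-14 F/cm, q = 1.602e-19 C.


Step 1: 1/Na + 1/Nd = 1/5.93e+16 + 1/8.92e+16 = 2.80742e-17
Step 2: 2*eps*eps0/q = 2*11.7*8.854e-14/1.602e-19 = 1.293281e+07
Step 3: W^2 = 1.293281e+07 * 2.80742e-17 * 0.796 = 2.89010e-10
Step 4: W = sqrt(2.89010e-10) = 1.700e-05 cm = 0.17 um

0.17


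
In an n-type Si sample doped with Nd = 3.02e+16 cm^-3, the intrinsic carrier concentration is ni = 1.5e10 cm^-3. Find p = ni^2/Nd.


Step 1: Since Nd >> ni, n ≈ Nd = 3.02e+16 cm^-3
Step 2: p = ni^2 / n = (1.5e10)^2 / 3.02e+16
Step 3: p = 2.25e20 / 3.02e+16 = 7.45e+03 cm^-3

7.45e+03


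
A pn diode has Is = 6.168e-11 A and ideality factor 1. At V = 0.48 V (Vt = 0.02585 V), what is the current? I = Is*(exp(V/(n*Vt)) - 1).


Step 1: V/(n*Vt) = 0.48/(1*0.02585) = 18.5687
Step 2: exp(18.5687) = 1.1595e+08
Step 3: I = 6.168e-11 * (1.1595e+08 - 1) = 7.15e-03 A

7.15e-03


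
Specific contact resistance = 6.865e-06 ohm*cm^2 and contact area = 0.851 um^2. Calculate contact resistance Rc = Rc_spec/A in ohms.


Step 1: Convert area to cm^2: 0.851 um^2 = 8.5100e-09 cm^2
Step 2: Rc = Rc_spec / A = 6.865e-06 / 8.5100e-09
Step 3: Rc = 8.07e+02 ohms

8.07e+02


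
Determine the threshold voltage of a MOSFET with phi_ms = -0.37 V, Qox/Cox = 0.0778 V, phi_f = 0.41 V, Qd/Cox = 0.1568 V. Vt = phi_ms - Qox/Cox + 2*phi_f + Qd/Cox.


Step 1: Vt = phi_ms - Qox/Cox + 2*phi_f + Qd/Cox
Step 2: Vt = -0.37 - 0.0778 + 2*0.41 + 0.1568
Step 3: Vt = -0.37 - 0.0778 + 0.82 + 0.1568
Step 4: Vt = 0.529 V

0.529


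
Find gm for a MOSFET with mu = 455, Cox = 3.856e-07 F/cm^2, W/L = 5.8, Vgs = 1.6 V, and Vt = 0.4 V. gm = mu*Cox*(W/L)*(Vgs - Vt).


Step 1: Vov = Vgs - Vt = 1.6 - 0.4 = 1.2 V
Step 2: gm = mu * Cox * (W/L) * Vov
Step 3: gm = 455 * 3.856e-07 * 5.8 * 1.2 = 1.22e-03 S

1.22e-03


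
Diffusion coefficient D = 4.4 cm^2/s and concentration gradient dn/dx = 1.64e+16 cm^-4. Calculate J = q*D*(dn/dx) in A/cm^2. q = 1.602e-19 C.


Step 1: J = q * D * (dn/dx)
Step 2: J = 1.602e-19 * 4.4 * 1.64e+16
Step 3: J = 1.16e-02 A/cm^2

1.16e-02


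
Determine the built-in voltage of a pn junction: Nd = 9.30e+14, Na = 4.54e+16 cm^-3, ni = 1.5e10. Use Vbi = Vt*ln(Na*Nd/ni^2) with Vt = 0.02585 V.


Step 1: Compute Na*Nd/ni^2 = 4.54e+16 * 9.30e+14 / (1.5e10)^2 = 1.8765e+11
Step 2: ln(1.8765e+11) = 25.9578
Step 3: Vbi = 0.02585 * 25.9578 = 0.671 V

0.671


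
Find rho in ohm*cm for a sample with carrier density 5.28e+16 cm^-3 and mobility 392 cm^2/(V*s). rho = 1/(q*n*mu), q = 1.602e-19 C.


Step 1: sigma = q * n * mu = 1.602e-19 * 5.28e+16 * 392 = 3.31576e+00 S/cm
Step 2: rho = 1 / sigma = 1 / 3.31576e+00 = 0.3016 ohm*cm

0.3016


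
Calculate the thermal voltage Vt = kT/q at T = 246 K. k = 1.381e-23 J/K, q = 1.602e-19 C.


Step 1: kT = 1.381e-23 * 246 = 3.39726e-21 J
Step 2: Vt = kT/q = 3.39726e-21 / 1.602e-19
Step 3: Vt = 0.02121 V

0.02121


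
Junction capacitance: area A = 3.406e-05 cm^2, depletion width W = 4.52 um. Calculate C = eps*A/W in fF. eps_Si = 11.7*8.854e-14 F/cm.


Step 1: eps_Si = 11.7 * 8.854e-14 = 1.035918e-12 F/cm
Step 2: W in cm = 4.52 * 1e-4 = 4.52e-04 cm
Step 3: C = 1.035918e-12 * 3.406e-05 / 4.52e-04 = 7.806055e-14 F
Step 4: C = 78.06 fF

78.06


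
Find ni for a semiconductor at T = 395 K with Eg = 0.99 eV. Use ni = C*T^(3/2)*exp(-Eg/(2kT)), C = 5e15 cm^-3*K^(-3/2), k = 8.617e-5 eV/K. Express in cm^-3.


Step 1: Compute kT = 8.617e-5 * 395 = 0.03403715 eV
Step 2: Exponent = -Eg/(2kT) = -0.99/(2*0.03403715) = -14.54293
Step 3: T^(3/2) = 395^1.5 = 7850.47
Step 4: ni = 5e15 * 7850.47 * exp(-14.54293) = 1.90e+13 cm^-3

1.90e+13


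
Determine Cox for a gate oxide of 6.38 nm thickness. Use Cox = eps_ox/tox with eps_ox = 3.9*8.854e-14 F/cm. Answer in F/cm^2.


Step 1: eps_ox = 3.9 * 8.854e-14 = 3.45306e-13 F/cm
Step 2: tox in cm = 6.38 nm * 1e-7 = 6.3800e-07 cm
Step 3: Cox = 3.45306e-13 / 6.3800e-07 = 5.41e-07 F/cm^2

5.41e-07


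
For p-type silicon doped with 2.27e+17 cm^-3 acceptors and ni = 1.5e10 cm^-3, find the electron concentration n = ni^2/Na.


Step 1: Majority hole concentration p ≈ Na = 2.27e+17 cm^-3
Step 2: n = ni^2 / Na = (1.5e10)^2 / 2.27e+17
Step 3: n = 9.91e+02 cm^-3

9.91e+02


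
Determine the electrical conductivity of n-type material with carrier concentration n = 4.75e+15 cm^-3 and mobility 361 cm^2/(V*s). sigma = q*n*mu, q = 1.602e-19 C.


Step 1: sigma = q * n * mu
Step 2: sigma = 1.602e-19 * 4.75e+15 * 361
Step 3: sigma = 2.747e-01 S/cm

2.747e-01


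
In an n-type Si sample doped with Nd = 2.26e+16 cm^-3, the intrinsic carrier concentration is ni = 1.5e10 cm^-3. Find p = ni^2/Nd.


Step 1: Since Nd >> ni, n ≈ Nd = 2.26e+16 cm^-3
Step 2: p = ni^2 / n = (1.5e10)^2 / 2.26e+16
Step 3: p = 2.25e20 / 2.26e+16 = 9.96e+03 cm^-3

9.96e+03


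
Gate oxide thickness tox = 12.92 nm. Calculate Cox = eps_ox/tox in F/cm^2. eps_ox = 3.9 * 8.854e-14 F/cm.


Step 1: eps_ox = 3.9 * 8.854e-14 = 3.45306e-13 F/cm
Step 2: tox in cm = 12.92 nm * 1e-7 = 1.2920e-06 cm
Step 3: Cox = 3.45306e-13 / 1.2920e-06 = 2.67e-07 F/cm^2

2.67e-07


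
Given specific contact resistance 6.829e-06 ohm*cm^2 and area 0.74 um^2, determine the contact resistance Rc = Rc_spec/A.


Step 1: Convert area to cm^2: 0.74 um^2 = 7.4000e-09 cm^2
Step 2: Rc = Rc_spec / A = 6.829e-06 / 7.4000e-09
Step 3: Rc = 9.23e+02 ohms

9.23e+02


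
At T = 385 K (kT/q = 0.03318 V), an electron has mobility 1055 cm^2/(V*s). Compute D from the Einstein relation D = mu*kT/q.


Step 1: D = mu * (kT/q)
Step 2: D = 1055 * 0.03318
Step 3: D = 35.0 cm^2/s

35.0


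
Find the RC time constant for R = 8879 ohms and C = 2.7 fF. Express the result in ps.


Step 1: tau = R * C
Step 2: tau = 8879 * 2.7 fF = 8879 * 2.7e-15 F
Step 3: tau = 2.39733e-11 s = 23.9733 ps

23.9733


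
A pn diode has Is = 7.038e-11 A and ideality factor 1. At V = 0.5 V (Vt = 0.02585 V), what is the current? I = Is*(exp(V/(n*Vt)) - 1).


Step 1: V/(n*Vt) = 0.5/(1*0.02585) = 19.3424
Step 2: exp(19.3424) = 2.5136e+08
Step 3: I = 7.038e-11 * (2.5136e+08 - 1) = 1.77e-02 A

1.77e-02


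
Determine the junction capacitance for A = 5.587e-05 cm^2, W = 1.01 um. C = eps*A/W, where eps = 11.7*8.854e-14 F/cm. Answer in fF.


Step 1: eps_Si = 11.7 * 8.854e-14 = 1.035918e-12 F/cm
Step 2: W in cm = 1.01 * 1e-4 = 1.01e-04 cm
Step 3: C = 1.035918e-12 * 5.587e-05 / 1.01e-04 = 5.730370e-13 F
Step 4: C = 573.04 fF

573.04


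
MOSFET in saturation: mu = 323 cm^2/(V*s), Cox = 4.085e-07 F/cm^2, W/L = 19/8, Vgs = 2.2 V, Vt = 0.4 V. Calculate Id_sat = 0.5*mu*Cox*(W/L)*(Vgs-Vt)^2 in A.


Step 1: Overdrive voltage Vov = Vgs - Vt = 2.2 - 0.4 = 1.8 V
Step 2: W/L = 19/8 = 2.375
Step 3: Id = 0.5 * 323 * 4.085e-07 * 2.375 * 1.8^2
Step 4: Id = 5.08e-04 A

5.08e-04


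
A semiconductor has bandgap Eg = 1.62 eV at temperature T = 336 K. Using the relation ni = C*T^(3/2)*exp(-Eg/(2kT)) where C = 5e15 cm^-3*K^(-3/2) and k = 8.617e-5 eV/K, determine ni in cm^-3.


Step 1: Compute kT = 8.617e-5 * 336 = 0.02895312 eV
Step 2: Exponent = -Eg/(2kT) = -1.62/(2*0.02895312) = -27.97626
Step 3: T^(3/2) = 336^1.5 = 6158.98
Step 4: ni = 5e15 * 6158.98 * exp(-27.97626) = 2.18e+07 cm^-3

2.18e+07


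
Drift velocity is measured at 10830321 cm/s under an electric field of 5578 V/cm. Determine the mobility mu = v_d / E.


Step 1: mu = v_d / E
Step 2: mu = 10830321 / 5578
Step 3: mu = 1941.61 cm^2/(V*s)

1941.61


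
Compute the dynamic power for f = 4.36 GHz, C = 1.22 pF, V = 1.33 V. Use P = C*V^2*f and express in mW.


Step 1: V^2 = 1.33^2 = 1.7689 V^2
Step 2: P = C*V^2*f = 1.22e-12 F * 1.7689 * 4.36e9 Hz
Step 3: P = 9.40913288e-03 W
Step 4: P = 9.409 mW

9.409


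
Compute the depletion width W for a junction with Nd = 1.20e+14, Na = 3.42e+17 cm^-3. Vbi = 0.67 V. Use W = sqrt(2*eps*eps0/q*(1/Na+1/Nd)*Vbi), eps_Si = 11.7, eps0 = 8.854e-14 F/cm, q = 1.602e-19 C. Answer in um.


Step 1: 1/Na + 1/Nd = 1/3.42e+17 + 1/1.20e+14 = 8.33626e-15
Step 2: 2*eps*eps0/q = 2*11.7*8.854e-14/1.602e-19 = 1.293281e+07
Step 3: W^2 = 1.293281e+07 * 8.33626e-15 * 0.67 = 7.22335e-08
Step 4: W = sqrt(7.22335e-08) = 2.688e-04 cm = 2.688 um

2.688


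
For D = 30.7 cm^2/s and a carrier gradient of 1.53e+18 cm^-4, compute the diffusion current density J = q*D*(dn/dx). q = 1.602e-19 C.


Step 1: J = q * D * (dn/dx)
Step 2: J = 1.602e-19 * 30.7 * 1.53e+18
Step 3: J = 7.52e+00 A/cm^2

7.52e+00


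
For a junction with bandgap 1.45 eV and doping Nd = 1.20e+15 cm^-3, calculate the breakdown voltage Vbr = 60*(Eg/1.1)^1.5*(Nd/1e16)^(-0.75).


Step 1: Eg/1.1 = 1.45/1.1 = 1.318182
Step 2: (Eg/1.1)^1.5 = 1.318182^1.5 = 1.513433
Step 3: (Nd/1e16)^(-0.75) = (0.12)^(-0.75) = 4.904718
Step 4: Vbr = 60 * 1.513433 * 4.904718 = 445.4 V

445.4


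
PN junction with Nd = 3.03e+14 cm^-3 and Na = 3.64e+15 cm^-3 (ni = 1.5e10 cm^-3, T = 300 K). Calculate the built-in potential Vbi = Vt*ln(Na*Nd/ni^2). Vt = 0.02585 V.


Step 1: Compute Na*Nd/ni^2 = 3.64e+15 * 3.03e+14 / (1.5e10)^2 = 4.9019e+09
Step 2: ln(4.9019e+09) = 22.3129
Step 3: Vbi = 0.02585 * 22.3129 = 0.577 V

0.577


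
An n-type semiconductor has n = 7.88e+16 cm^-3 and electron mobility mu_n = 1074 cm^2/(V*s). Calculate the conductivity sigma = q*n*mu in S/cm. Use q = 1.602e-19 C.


Step 1: sigma = q * n * mu
Step 2: sigma = 1.602e-19 * 7.88e+16 * 1074
Step 3: sigma = 1.356e+01 S/cm

1.356e+01


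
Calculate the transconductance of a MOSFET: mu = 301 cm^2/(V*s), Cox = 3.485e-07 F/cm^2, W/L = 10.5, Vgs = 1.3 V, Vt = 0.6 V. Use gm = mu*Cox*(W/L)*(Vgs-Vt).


Step 1: Vov = Vgs - Vt = 1.3 - 0.6 = 0.7 V
Step 2: gm = mu * Cox * (W/L) * Vov
Step 3: gm = 301 * 3.485e-07 * 10.5 * 0.7 = 7.71e-04 S

7.71e-04


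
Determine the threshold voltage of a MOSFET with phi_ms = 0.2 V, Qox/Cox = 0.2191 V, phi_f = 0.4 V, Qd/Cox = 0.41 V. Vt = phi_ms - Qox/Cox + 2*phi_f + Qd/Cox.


Step 1: Vt = phi_ms - Qox/Cox + 2*phi_f + Qd/Cox
Step 2: Vt = 0.2 - 0.2191 + 2*0.4 + 0.41
Step 3: Vt = 0.2 - 0.2191 + 0.8 + 0.41
Step 4: Vt = 1.1909 V

1.1909


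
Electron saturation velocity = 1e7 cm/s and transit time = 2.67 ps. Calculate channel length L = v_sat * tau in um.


Step 1: tau in seconds = 2.67 ps * 1e-12 = 2.6700e-12 s
Step 2: L = v_sat * tau = 1e7 * 2.6700e-12 = 2.6700e-05 cm
Step 3: L in um = 2.6700e-05 * 1e4 = 0.267 um

0.267


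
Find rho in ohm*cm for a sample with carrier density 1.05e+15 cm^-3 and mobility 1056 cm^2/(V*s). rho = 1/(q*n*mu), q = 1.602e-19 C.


Step 1: sigma = q * n * mu = 1.602e-19 * 1.05e+15 * 1056 = 1.77630e-01 S/cm
Step 2: rho = 1 / sigma = 1 / 1.77630e-01 = 5.63 ohm*cm

5.63


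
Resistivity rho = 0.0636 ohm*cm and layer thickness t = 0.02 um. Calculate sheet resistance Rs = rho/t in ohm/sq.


Step 1: Convert thickness to cm: t = 0.02 um = 2.0000e-06 cm
Step 2: Rs = rho / t = 0.0636 / 2.0000e-06
Step 3: Rs = 31800.0 ohm/sq

31800.0


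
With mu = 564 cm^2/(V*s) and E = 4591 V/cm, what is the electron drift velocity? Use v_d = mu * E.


Step 1: v_d = mu * E
Step 2: v_d = 564 * 4591 = 2589324
Step 3: v_d = 2.59e+06 cm/s

2.59e+06


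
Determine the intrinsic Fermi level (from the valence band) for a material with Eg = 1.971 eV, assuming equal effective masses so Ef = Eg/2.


Step 1: For an intrinsic semiconductor, the Fermi level sits at midgap.
Step 2: Ef = Eg / 2 = 1.971 / 2 = 0.9855 eV

0.9855


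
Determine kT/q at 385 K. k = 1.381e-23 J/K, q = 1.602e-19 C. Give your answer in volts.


Step 1: kT = 1.381e-23 * 385 = 5.31685e-21 J
Step 2: Vt = kT/q = 5.31685e-21 / 1.602e-19
Step 3: Vt = 0.03319 V

0.03319


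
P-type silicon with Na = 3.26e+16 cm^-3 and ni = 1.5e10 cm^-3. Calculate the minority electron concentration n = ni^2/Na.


Step 1: Majority hole concentration p ≈ Na = 3.26e+16 cm^-3
Step 2: n = ni^2 / Na = (1.5e10)^2 / 3.26e+16
Step 3: n = 6.90e+03 cm^-3

6.90e+03


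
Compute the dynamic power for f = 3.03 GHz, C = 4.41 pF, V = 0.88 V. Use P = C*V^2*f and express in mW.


Step 1: V^2 = 0.88^2 = 0.7744 V^2
Step 2: P = C*V^2*f = 4.41e-12 F * 0.7744 * 3.03e9 Hz
Step 3: P = 1.034776512e-02 W
Step 4: P = 10.348 mW

10.348


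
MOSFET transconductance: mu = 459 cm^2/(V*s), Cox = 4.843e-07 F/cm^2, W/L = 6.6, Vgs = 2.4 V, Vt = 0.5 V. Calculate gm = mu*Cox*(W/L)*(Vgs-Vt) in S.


Step 1: Vov = Vgs - Vt = 2.4 - 0.5 = 1.9 V
Step 2: gm = mu * Cox * (W/L) * Vov
Step 3: gm = 459 * 4.843e-07 * 6.6 * 1.9 = 2.79e-03 S

2.79e-03


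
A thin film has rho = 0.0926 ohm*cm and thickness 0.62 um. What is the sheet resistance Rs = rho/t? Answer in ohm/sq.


Step 1: Convert thickness to cm: t = 0.62 um = 6.2000e-05 cm
Step 2: Rs = rho / t = 0.0926 / 6.2000e-05
Step 3: Rs = 1493.5 ohm/sq

1493.5


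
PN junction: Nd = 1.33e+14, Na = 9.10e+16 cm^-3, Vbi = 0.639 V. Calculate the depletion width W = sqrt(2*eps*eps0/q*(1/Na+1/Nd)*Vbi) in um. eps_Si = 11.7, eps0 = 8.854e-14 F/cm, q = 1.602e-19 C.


Step 1: 1/Na + 1/Nd = 1/9.10e+16 + 1/1.33e+14 = 7.52979e-15
Step 2: 2*eps*eps0/q = 2*11.7*8.854e-14/1.602e-19 = 1.293281e+07
Step 3: W^2 = 1.293281e+07 * 7.52979e-15 * 0.639 = 6.22267e-08
Step 4: W = sqrt(6.22267e-08) = 2.495e-04 cm = 2.495 um

2.495


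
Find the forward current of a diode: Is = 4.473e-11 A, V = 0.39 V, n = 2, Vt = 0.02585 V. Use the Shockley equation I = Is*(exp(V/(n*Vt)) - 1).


Step 1: V/(n*Vt) = 0.39/(2*0.02585) = 7.5435
Step 2: exp(7.5435) = 1.8884e+03
Step 3: I = 4.473e-11 * (1.8884e+03 - 1) = 8.44e-08 A

8.44e-08


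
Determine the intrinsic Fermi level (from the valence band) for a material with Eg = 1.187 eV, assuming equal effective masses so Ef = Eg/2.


Step 1: For an intrinsic semiconductor, the Fermi level sits at midgap.
Step 2: Ef = Eg / 2 = 1.187 / 2 = 0.5935 eV

0.5935


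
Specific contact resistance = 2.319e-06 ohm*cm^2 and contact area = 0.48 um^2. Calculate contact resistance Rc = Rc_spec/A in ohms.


Step 1: Convert area to cm^2: 0.48 um^2 = 4.8000e-09 cm^2
Step 2: Rc = Rc_spec / A = 2.319e-06 / 4.8000e-09
Step 3: Rc = 4.83e+02 ohms

4.83e+02


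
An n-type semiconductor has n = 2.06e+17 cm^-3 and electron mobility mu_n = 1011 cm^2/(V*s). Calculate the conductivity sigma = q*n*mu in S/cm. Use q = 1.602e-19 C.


Step 1: sigma = q * n * mu
Step 2: sigma = 1.602e-19 * 2.06e+17 * 1011
Step 3: sigma = 3.336e+01 S/cm

3.336e+01


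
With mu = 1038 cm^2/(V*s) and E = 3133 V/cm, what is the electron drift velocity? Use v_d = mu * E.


Step 1: v_d = mu * E
Step 2: v_d = 1038 * 3133 = 3252054
Step 3: v_d = 3.25e+06 cm/s

3.25e+06


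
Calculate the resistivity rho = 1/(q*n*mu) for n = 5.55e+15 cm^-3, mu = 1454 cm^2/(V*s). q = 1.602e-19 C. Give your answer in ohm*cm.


Step 1: sigma = q * n * mu = 1.602e-19 * 5.55e+15 * 1454 = 1.29277e+00 S/cm
Step 2: rho = 1 / sigma = 1 / 1.29277e+00 = 0.7735 ohm*cm

0.7735


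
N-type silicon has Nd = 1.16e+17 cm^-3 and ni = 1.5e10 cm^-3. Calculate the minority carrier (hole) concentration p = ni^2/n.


Step 1: Since Nd >> ni, n ≈ Nd = 1.16e+17 cm^-3
Step 2: p = ni^2 / n = (1.5e10)^2 / 1.16e+17
Step 3: p = 2.25e20 / 1.16e+17 = 1.94e+03 cm^-3

1.94e+03


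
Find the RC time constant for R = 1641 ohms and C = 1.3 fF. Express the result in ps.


Step 1: tau = R * C
Step 2: tau = 1641 * 1.3 fF = 1641 * 1.3e-15 F
Step 3: tau = 2.1333e-12 s = 2.1333 ps

2.1333


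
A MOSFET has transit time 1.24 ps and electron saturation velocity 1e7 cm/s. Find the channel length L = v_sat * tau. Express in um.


Step 1: tau in seconds = 1.24 ps * 1e-12 = 1.2400e-12 s
Step 2: L = v_sat * tau = 1e7 * 1.2400e-12 = 1.2400e-05 cm
Step 3: L in um = 1.2400e-05 * 1e4 = 0.124 um

0.124


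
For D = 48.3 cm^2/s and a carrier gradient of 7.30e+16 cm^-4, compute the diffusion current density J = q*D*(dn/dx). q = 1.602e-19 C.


Step 1: J = q * D * (dn/dx)
Step 2: J = 1.602e-19 * 48.3 * 7.30e+16
Step 3: J = 5.65e-01 A/cm^2

5.65e-01


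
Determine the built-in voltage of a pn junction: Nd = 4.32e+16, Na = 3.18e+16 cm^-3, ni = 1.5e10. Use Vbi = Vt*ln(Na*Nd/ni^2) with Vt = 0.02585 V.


Step 1: Compute Na*Nd/ni^2 = 3.18e+16 * 4.32e+16 / (1.5e10)^2 = 6.1056e+12
Step 2: ln(6.1056e+12) = 29.4402
Step 3: Vbi = 0.02585 * 29.4402 = 0.761 V

0.761


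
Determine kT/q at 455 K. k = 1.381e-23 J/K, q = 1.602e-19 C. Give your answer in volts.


Step 1: kT = 1.381e-23 * 455 = 6.28355e-21 J
Step 2: Vt = kT/q = 6.28355e-21 / 1.602e-19
Step 3: Vt = 0.03922 V

0.03922


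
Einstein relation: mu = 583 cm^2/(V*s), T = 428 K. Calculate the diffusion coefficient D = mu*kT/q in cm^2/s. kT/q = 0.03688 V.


Step 1: D = mu * (kT/q)
Step 2: D = 583 * 0.03688
Step 3: D = 21.5 cm^2/s

21.5


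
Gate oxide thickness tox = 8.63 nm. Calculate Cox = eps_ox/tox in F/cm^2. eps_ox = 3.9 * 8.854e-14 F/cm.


Step 1: eps_ox = 3.9 * 8.854e-14 = 3.45306e-13 F/cm
Step 2: tox in cm = 8.63 nm * 1e-7 = 8.6300e-07 cm
Step 3: Cox = 3.45306e-13 / 8.6300e-07 = 4.00e-07 F/cm^2

4.00e-07


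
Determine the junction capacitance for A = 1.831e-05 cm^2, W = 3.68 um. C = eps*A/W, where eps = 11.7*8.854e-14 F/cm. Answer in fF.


Step 1: eps_Si = 11.7 * 8.854e-14 = 1.035918e-12 F/cm
Step 2: W in cm = 3.68 * 1e-4 = 3.68e-04 cm
Step 3: C = 1.035918e-12 * 1.831e-05 / 3.68e-04 = 5.154255e-14 F
Step 4: C = 51.54 fF

51.54


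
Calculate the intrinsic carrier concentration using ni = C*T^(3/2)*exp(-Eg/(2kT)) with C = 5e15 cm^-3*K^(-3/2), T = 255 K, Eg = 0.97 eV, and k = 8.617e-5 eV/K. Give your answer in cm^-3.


Step 1: Compute kT = 8.617e-5 * 255 = 0.02197335 eV
Step 2: Exponent = -Eg/(2kT) = -0.97/(2*0.02197335) = -22.07219
Step 3: T^(3/2) = 255^1.5 = 4072.02
Step 4: ni = 5e15 * 4072.02 * exp(-22.07219) = 5.28e+09 cm^-3

5.28e+09


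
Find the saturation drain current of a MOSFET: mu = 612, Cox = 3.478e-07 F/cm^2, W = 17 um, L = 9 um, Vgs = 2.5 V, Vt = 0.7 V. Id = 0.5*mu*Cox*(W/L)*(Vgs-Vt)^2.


Step 1: Overdrive voltage Vov = Vgs - Vt = 2.5 - 0.7 = 1.8 V
Step 2: W/L = 17/9 = 1.88889
Step 3: Id = 0.5 * 612 * 3.478e-07 * 1.88889 * 1.8^2
Step 4: Id = 6.51e-04 A

6.51e-04


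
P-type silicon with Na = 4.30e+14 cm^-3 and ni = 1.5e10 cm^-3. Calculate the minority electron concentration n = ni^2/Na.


Step 1: Majority hole concentration p ≈ Na = 4.30e+14 cm^-3
Step 2: n = ni^2 / Na = (1.5e10)^2 / 4.30e+14
Step 3: n = 5.23e+05 cm^-3

5.23e+05


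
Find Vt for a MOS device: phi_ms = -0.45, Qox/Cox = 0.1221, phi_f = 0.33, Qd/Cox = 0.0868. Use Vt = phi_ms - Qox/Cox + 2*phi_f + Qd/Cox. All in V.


Step 1: Vt = phi_ms - Qox/Cox + 2*phi_f + Qd/Cox
Step 2: Vt = -0.45 - 0.1221 + 2*0.33 + 0.0868
Step 3: Vt = -0.45 - 0.1221 + 0.66 + 0.0868
Step 4: Vt = 0.1747 V

0.1747


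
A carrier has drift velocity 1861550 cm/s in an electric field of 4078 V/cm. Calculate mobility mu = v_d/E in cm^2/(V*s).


Step 1: mu = v_d / E
Step 2: mu = 1861550 / 4078
Step 3: mu = 456.49 cm^2/(V*s)

456.49


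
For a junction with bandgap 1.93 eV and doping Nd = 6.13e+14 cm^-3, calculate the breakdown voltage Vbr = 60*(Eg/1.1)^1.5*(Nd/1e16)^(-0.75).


Step 1: Eg/1.1 = 1.93/1.1 = 1.754545
Step 2: (Eg/1.1)^1.5 = 1.754545^1.5 = 2.324057
Step 3: (Nd/1e16)^(-0.75) = (0.0613)^(-0.75) = 8.117170
Step 4: Vbr = 60 * 2.324057 * 8.117170 = 1131.9 V

1131.9


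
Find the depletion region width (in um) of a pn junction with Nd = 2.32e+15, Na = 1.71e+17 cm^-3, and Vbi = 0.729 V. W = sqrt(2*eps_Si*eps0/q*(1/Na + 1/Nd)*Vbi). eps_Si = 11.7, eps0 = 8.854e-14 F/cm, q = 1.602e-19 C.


Step 1: 1/Na + 1/Nd = 1/1.71e+17 + 1/2.32e+15 = 4.36882e-16
Step 2: 2*eps*eps0/q = 2*11.7*8.854e-14/1.602e-19 = 1.293281e+07
Step 3: W^2 = 1.293281e+07 * 4.36882e-16 * 0.729 = 4.11893e-09
Step 4: W = sqrt(4.11893e-09) = 6.418e-05 cm = 0.6418 um

0.6418


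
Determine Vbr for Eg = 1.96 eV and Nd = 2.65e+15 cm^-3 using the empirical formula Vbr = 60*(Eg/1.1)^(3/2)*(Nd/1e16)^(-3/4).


Step 1: Eg/1.1 = 1.96/1.1 = 1.781818
Step 2: (Eg/1.1)^1.5 = 1.781818^1.5 = 2.378455
Step 3: (Nd/1e16)^(-0.75) = (0.265)^(-0.75) = 2.707482
Step 4: Vbr = 60 * 2.378455 * 2.707482 = 386.4 V

386.4


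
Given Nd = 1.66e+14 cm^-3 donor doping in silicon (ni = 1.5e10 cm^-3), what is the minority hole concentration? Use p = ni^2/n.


Step 1: Since Nd >> ni, n ≈ Nd = 1.66e+14 cm^-3
Step 2: p = ni^2 / n = (1.5e10)^2 / 1.66e+14
Step 3: p = 2.25e20 / 1.66e+14 = 1.36e+06 cm^-3

1.36e+06


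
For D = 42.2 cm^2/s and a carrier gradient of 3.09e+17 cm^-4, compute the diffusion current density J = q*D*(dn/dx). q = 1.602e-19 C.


Step 1: J = q * D * (dn/dx)
Step 2: J = 1.602e-19 * 42.2 * 3.09e+17
Step 3: J = 2.09e+00 A/cm^2

2.09e+00


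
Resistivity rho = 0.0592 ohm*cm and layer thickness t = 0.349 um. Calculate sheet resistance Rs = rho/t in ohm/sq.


Step 1: Convert thickness to cm: t = 0.349 um = 3.4900e-05 cm
Step 2: Rs = rho / t = 0.0592 / 3.4900e-05
Step 3: Rs = 1696.3 ohm/sq

1696.3


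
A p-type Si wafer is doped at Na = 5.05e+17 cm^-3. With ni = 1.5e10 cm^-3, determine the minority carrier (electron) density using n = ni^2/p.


Step 1: Majority hole concentration p ≈ Na = 5.05e+17 cm^-3
Step 2: n = ni^2 / Na = (1.5e10)^2 / 5.05e+17
Step 3: n = 4.46e+02 cm^-3

4.46e+02


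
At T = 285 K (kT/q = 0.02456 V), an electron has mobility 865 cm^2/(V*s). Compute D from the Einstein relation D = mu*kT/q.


Step 1: D = mu * (kT/q)
Step 2: D = 865 * 0.02456
Step 3: D = 21.24 cm^2/s

21.24
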